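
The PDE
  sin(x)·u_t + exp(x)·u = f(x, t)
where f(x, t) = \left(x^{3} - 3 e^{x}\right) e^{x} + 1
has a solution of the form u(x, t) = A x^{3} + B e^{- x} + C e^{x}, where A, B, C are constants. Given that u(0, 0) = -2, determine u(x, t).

Substitute the ansatz u = A x^{3} + B e^{- x} + C e^{x} into the left-hand side.
Derivatives of the ansatz:
  u_t = 0
Term by term:
  sin(x)·u_t = 0
  exp(x)·u = A x^{3} e^{x} + B + C e^{2 x}
So the left-hand side equals
  A x^{3} e^{x} + B + C e^{2 x}
This must equal f(x, t) = \left(x^{3} - 3 e^{x}\right) e^{x} + 1 identically.
Matching coefficients of the independent functions:
  [constant term]:  B = 1
  [x^{3} e^{x}]:  A = 1
  [e^{2 x}]:  C = -3
Solving: A = 1, B = 1, C = -3.
Check against the point condition:
  u(0, 0) = -2  ⟹  B + C = -2  ✓
Hence u(x, t) = x^{3} - 3 e^{x} + e^{- x}.

Answer: u(x, t) = x^{3} - 3 e^{x} + e^{- x}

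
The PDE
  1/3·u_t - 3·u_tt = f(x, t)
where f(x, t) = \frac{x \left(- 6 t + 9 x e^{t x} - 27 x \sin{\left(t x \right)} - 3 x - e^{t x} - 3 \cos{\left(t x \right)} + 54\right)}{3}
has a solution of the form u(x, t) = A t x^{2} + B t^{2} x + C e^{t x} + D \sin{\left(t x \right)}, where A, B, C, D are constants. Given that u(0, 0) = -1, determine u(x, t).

Substitute the ansatz u = A t x^{2} + B t^{2} x + C e^{t x} + D \sin{\left(t x \right)} into the left-hand side.
Derivatives of the ansatz:
  u_t = A x^{2} + 2 B t x + C x e^{t x} + D x \cos{\left(t x \right)}
  u_tt = 2 B x + C x^{2} e^{t x} - D x^{2} \sin{\left(t x \right)}
Term by term:
  1/3·u_t = \frac{A x^{2}}{3} + \frac{2 B t x}{3} + \frac{C x e^{t x}}{3} + \frac{D x \cos{\left(t x \right)}}{3}
  -3·u_tt = - 6 B x - 3 C x^{2} e^{t x} + 3 D x^{2} \sin{\left(t x \right)}
So the left-hand side equals
  \frac{A x^{2}}{3} + \frac{2 B t x}{3} - 6 B x - 3 C x^{2} e^{t x} + \frac{C x e^{t x}}{3} + 3 D x^{2} \sin{\left(t x \right)} + \frac{D x \cos{\left(t x \right)}}{3}
This must equal f(x, t) identically; expanded, f = - 2 t x + 3 x^{2} e^{t x} - 9 x^{2} \sin{\left(t x \right)} - x^{2} - \frac{x e^{t x}}{3} - x \cos{\left(t x \right)} + 18 x.
Matching coefficients of the independent functions:
  [x]:  - 6 B = 18
  [x^{2}]:  \frac{A}{3} = -1
  [t x]:  \frac{2 B}{3} = -2
  [x e^{t x}]:  \frac{C}{3} = - \frac{1}{3}
  [x \cos{\left(t x \right)}]:  \frac{D}{3} = -1
  [x^{2} e^{t x}]:  - 3 C = 3
  [x^{2} \sin{\left(t x \right)}]:  3 D = -9
Solving: A = -3, B = -3, C = -1, D = -3.
Check against the point condition:
  u(0, 0) = -1  ⟹  C = -1  ✓
Hence u(x, t) = - 3 t^{2} x - 3 t x^{2} - e^{t x} - 3 \sin{\left(t x \right)}.

Answer: u(x, t) = - 3 t^{2} x - 3 t x^{2} - e^{t x} - 3 \sin{\left(t x \right)}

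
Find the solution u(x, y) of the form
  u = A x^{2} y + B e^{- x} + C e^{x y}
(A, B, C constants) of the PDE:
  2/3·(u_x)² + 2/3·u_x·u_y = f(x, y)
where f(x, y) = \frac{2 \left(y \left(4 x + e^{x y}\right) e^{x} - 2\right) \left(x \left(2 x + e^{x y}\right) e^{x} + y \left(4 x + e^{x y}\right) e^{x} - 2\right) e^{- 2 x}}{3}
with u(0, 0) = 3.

Substitute the ansatz u = A x^{2} y + B e^{- x} + C e^{x y} into the left-hand side.
Derivatives of the ansatz:
  u_x = 2 A x y - B e^{- x} + C y e^{x y}
  u_y = A x^{2} + C x e^{x y}
Term by term:
  2/3·(u_x)² = \frac{8 A^{2} x^{2} y^{2}}{3} - \frac{8 A B x y e^{- x}}{3} + \frac{8 A C x y^{2} e^{x y}}{3} + \frac{2 B^{2} e^{- 2 x}}{3} - \frac{4 B C y e^{- x} e^{x y}}{3} + \frac{2 C^{2} y^{2} e^{2 x y}}{3}
  2/3·u_x·u_y = \frac{4 A^{2} x^{3} y}{3} - \frac{2 A B x^{2} e^{- x}}{3} + 2 A C x^{2} y e^{x y} - \frac{2 B C x e^{- x} e^{x y}}{3} + \frac{2 C^{2} x y e^{2 x y}}{3}
So the left-hand side equals
  \frac{4 A^{2} x^{3} y}{3} + \frac{8 A^{2} x^{2} y^{2}}{3} - \frac{2 A B x^{2} e^{- x}}{3} - \frac{8 A B x y e^{- x}}{3} + 2 A C x^{2} y e^{x y} + \frac{8 A C x y^{2} e^{x y}}{3} + \frac{2 B^{2} e^{- 2 x}}{3} - \frac{2 B C x e^{- x} e^{x y}}{3} - \frac{4 B C y e^{- x} e^{x y}}{3} + \frac{2 C^{2} x y e^{2 x y}}{3} + \frac{2 C^{2} y^{2} e^{2 x y}}{3}
This must equal f(x, y) identically; expanded, f = \frac{16 x^{3} y}{3} + \frac{32 x^{2} y^{2}}{3} + 4 x^{2} y e^{x y} - \frac{8 x^{2} e^{- x}}{3} + \frac{16 x y^{2} e^{x y}}{3} + \frac{2 x y e^{2 x y}}{3} - \frac{32 x y e^{- x}}{3} - \frac{4 x e^{- x} e^{x y}}{3} + \frac{2 y^{2} e^{2 x y}}{3} - \frac{8 y e^{- x} e^{x y}}{3} + \frac{8 e^{- 2 x}}{3}.
Matching coefficients of the independent functions:
  [x^{2} y^{2}]:  \frac{8 A^{2}}{3} = \frac{32}{3}
  [x^{2} e^{- x}]:  - \frac{2 A B}{3} = - \frac{8}{3}
  [x^{3} y]:  \frac{4 A^{2}}{3} = \frac{16}{3}
  [y^{2} e^{2 x y}, x y e^{2 x y}]:  \frac{2 C^{2}}{3} = \frac{2}{3}
  [x y e^{- x}]:  - \frac{8 A B}{3} = - \frac{32}{3}
  [x y^{2} e^{x y}]:  \frac{8 A C}{3} = \frac{16}{3}
  [x e^{- x} e^{x y}]:  - \frac{2 B C}{3} = - \frac{4}{3}
  [x^{2} y e^{x y}]:  2 A C = 4
  [y e^{- x} e^{x y}]:  - \frac{4 B C}{3} = - \frac{8}{3}
  [e^{- 2 x}]:  \frac{2 B^{2}}{3} = \frac{8}{3}
These equations allow (A, B, C) = (-2, -2, -1) or (2, 2, 1).
Impose the point condition(s):
  u(0, 0) = 3  ⟹  B + C = 3
Only A = 2, B = 2, C = 1 satisfies everything.
Hence u(x, y) = 2 x^{2} y + e^{x y} + 2 e^{- x}.

Answer: u(x, y) = 2 x^{2} y + e^{x y} + 2 e^{- x}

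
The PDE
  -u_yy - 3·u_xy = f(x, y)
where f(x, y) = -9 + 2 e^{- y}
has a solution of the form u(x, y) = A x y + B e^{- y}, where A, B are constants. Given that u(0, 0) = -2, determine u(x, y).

Substitute the ansatz u = A x y + B e^{- y} into the left-hand side.
Derivatives of the ansatz:
  u_yy = B e^{- y}
  u_xy = A
Term by term:
  -u_yy = - B e^{- y}
  -3·u_xy = - 3 A
So the left-hand side equals
  - 3 A - B e^{- y}
This must equal f(x, y) = -9 + 2 e^{- y} identically.
Matching coefficients of the independent functions:
  [constant term]:  - 3 A = -9
  [e^{- y}]:  - B = 2
Solving: A = 3, B = -2.
Check against the point condition:
  u(0, 0) = -2  ⟹  B = -2  ✓
Hence u(x, y) = 3 x y - 2 e^{- y}.

Answer: u(x, y) = 3 x y - 2 e^{- y}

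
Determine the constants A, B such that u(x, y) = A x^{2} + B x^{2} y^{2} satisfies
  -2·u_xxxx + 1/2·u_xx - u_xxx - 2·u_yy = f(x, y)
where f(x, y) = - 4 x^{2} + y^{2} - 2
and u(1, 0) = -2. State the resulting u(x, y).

Substitute the ansatz u = A x^{2} + B x^{2} y^{2} into the left-hand side.
Derivatives of the ansatz:
  u_xxxx = 0
  u_xx = 2 A + 2 B y^{2}
  u_xxx = 0
  u_yy = 2 B x^{2}
Term by term:
  -2·u_xxxx = 0
  1/2·u_xx = A + B y^{2}
  -u_xxx = 0
  -2·u_yy = - 4 B x^{2}
So the left-hand side equals
  A - 4 B x^{2} + B y^{2}
This must equal f(x, y) = - 4 x^{2} + y^{2} - 2 identically.
Matching coefficients of the independent functions:
  [constant term]:  A = -2
  [x^{2}]:  - 4 B = -4
  [y^{2}]:  B = 1
Solving: A = -2, B = 1.
Check against the point condition:
  u(1, 0) = -2  ⟹  A = -2  ✓
Hence u(x, y) = x^{2} y^{2} - 2 x^{2}.

Answer: u(x, y) = x^{2} y^{2} - 2 x^{2}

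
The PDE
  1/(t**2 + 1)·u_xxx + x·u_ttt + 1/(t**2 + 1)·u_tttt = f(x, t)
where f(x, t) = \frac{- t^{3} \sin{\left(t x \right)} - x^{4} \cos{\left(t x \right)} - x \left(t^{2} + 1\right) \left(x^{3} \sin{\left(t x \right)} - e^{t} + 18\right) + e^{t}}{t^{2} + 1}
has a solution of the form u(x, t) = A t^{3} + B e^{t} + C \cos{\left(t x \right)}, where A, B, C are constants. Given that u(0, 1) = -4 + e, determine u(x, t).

Substitute the ansatz u = A t^{3} + B e^{t} + C \cos{\left(t x \right)} into the left-hand side.
Derivatives of the ansatz:
  u_xxx = C t^{3} \sin{\left(t x \right)}
  u_ttt = 6 A + B e^{t} + C x^{3} \sin{\left(t x \right)}
  u_tttt = B e^{t} + C x^{4} \cos{\left(t x \right)}
Term by term:
  1/(t**2 + 1)·u_xxx = \frac{C t^{3} \sin{\left(t x \right)}}{t^{2} + 1}
  x·u_ttt = 6 A x + B x e^{t} + C x^{4} \sin{\left(t x \right)}
  1/(t**2 + 1)·u_tttt = \frac{B e^{t}}{t^{2} + 1} + \frac{C x^{4} \cos{\left(t x \right)}}{t^{2} + 1}
So the left-hand side equals
  6 A x + B x e^{t} + \frac{B e^{t}}{t^{2} + 1} + \frac{C t^{3} \sin{\left(t x \right)}}{t^{2} + 1} + C x^{4} \sin{\left(t x \right)} + \frac{C x^{4} \cos{\left(t x \right)}}{t^{2} + 1}
This must equal f(x, t) identically; expanded, f = - \frac{t^{3} \sin{\left(t x \right)}}{t^{2} + 1} - x^{4} \sin{\left(t x \right)} - \frac{x^{4} \cos{\left(t x \right)}}{t^{2} + 1} + x e^{t} - 18 x + \frac{e^{t}}{t^{2} + 1}.
Matching coefficients of the independent functions:
  [x]:  6 A = -18
  [x e^{t}, \frac{e^{t}}{t^{2} + 1}]:  B = 1
  [x^{4} \sin{\left(t x \right)}, \frac{t^{3} \sin{\left(t x \right)}}{t^{2} + 1}, \frac{x^{4} \cos{\left(t x \right)}}{t^{2} + 1}]:  C = -1
Solving: A = -3, B = 1, C = -1.
Check against the point condition:
  u(0, 1) = -4 + e  ⟹  A + e B + C = -4 + e  ✓
Hence u(x, t) = - 3 t^{3} + e^{t} - \cos{\left(t x \right)}.

Answer: u(x, t) = - 3 t^{3} + e^{t} - \cos{\left(t x \right)}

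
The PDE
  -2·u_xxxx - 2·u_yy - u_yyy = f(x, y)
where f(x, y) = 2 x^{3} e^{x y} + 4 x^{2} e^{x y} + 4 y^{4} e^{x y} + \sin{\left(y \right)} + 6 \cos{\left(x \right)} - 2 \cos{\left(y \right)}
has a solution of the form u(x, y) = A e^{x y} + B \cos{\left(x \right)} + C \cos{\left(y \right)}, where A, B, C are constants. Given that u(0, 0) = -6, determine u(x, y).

Substitute the ansatz u = A e^{x y} + B \cos{\left(x \right)} + C \cos{\left(y \right)} into the left-hand side.
Derivatives of the ansatz:
  u_xxxx = A y^{4} e^{x y} + B \cos{\left(x \right)}
  u_yy = A x^{2} e^{x y} - C \cos{\left(y \right)}
  u_yyy = A x^{3} e^{x y} + C \sin{\left(y \right)}
Term by term:
  -2·u_xxxx = - 2 A y^{4} e^{x y} - 2 B \cos{\left(x \right)}
  -2·u_yy = - 2 A x^{2} e^{x y} + 2 C \cos{\left(y \right)}
  -u_yyy = - A x^{3} e^{x y} - C \sin{\left(y \right)}
So the left-hand side equals
  - A x^{3} e^{x y} - 2 A x^{2} e^{x y} - 2 A y^{4} e^{x y} - 2 B \cos{\left(x \right)} - C \sin{\left(y \right)} + 2 C \cos{\left(y \right)}
This must equal f(x, y) = 2 x^{3} e^{x y} + 4 x^{2} e^{x y} + 4 y^{4} e^{x y} + \sin{\left(y \right)} + 6 \cos{\left(x \right)} - 2 \cos{\left(y \right)} identically.
Matching coefficients of the independent functions:
  [x^{2} e^{x y}, y^{4} e^{x y}]:  - 2 A = 4
  [x^{3} e^{x y}]:  - A = 2
  [\sin{\left(y \right)}]:  - C = 1
  [\cos{\left(x \right)}]:  - 2 B = 6
  [\cos{\left(y \right)}]:  2 C = -2
Solving: A = -2, B = -3, C = -1.
Check against the point condition:
  u(0, 0) = -6  ⟹  A + B + C = -6  ✓
Hence u(x, y) = - 2 e^{x y} - 3 \cos{\left(x \right)} - \cos{\left(y \right)}.

Answer: u(x, y) = - 2 e^{x y} - 3 \cos{\left(x \right)} - \cos{\left(y \right)}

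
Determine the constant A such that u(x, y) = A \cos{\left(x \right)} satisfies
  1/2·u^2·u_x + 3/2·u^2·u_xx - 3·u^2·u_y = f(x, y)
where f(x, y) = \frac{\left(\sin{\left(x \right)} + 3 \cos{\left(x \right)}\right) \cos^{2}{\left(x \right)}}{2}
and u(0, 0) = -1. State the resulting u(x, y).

Substitute the ansatz u = A \cos{\left(x \right)} into the left-hand side.
Derivatives of the ansatz:
  u_x = - A \sin{\left(x \right)}
  u_xx = - A \cos{\left(x \right)}
  u_y = 0
Term by term:
  1/2·u^2·u_x = - \frac{A^{3} \sin{\left(x \right)} \cos^{2}{\left(x \right)}}{2}
  3/2·u^2·u_xx = - \frac{3 A^{3} \cos^{3}{\left(x \right)}}{2}
  -3·u^2·u_y = 0
So the left-hand side equals
  - \frac{A^{3} \sin{\left(x \right)} \cos^{2}{\left(x \right)}}{2} - \frac{3 A^{3} \cos^{3}{\left(x \right)}}{2}
This must equal f(x, y) identically; expanded, f = \frac{\sin{\left(x \right)} \cos^{2}{\left(x \right)}}{2} + \frac{3 \cos^{3}{\left(x \right)}}{2}.
Matching coefficients of the independent functions:
  [\sin{\left(x \right)} \cos^{2}{\left(x \right)}]:  - \frac{A^{3}}{2} = \frac{1}{2}
  [\cos^{3}{\left(x \right)}]:  - \frac{3 A^{3}}{2} = \frac{3}{2}
Solving: A = -1.
Check against the point condition:
  u(0, 0) = -1  ⟹  A = -1  ✓
Hence u(x, y) = - \cos{\left(x \right)}.

Answer: u(x, y) = - \cos{\left(x \right)}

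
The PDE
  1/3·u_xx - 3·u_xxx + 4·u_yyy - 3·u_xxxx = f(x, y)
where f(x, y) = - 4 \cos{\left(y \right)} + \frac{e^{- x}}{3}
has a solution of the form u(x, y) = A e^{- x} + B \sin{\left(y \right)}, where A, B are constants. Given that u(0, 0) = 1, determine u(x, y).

Substitute the ansatz u = A e^{- x} + B \sin{\left(y \right)} into the left-hand side.
Derivatives of the ansatz:
  u_xx = A e^{- x}
  u_xxx = - A e^{- x}
  u_yyy = - B \cos{\left(y \right)}
  u_xxxx = A e^{- x}
Term by term:
  1/3·u_xx = \frac{A e^{- x}}{3}
  -3·u_xxx = 3 A e^{- x}
  4·u_yyy = - 4 B \cos{\left(y \right)}
  -3·u_xxxx = - 3 A e^{- x}
So the left-hand side equals
  \frac{A e^{- x}}{3} - 4 B \cos{\left(y \right)}
This must equal f(x, y) = - 4 \cos{\left(y \right)} + \frac{e^{- x}}{3} identically.
Matching coefficients of the independent functions:
  [e^{- x}]:  \frac{A}{3} = \frac{1}{3}
  [\cos{\left(y \right)}]:  - 4 B = -4
Solving: A = 1, B = 1.
Check against the point condition:
  u(0, 0) = 1  ⟹  A = 1  ✓
Hence u(x, y) = \sin{\left(y \right)} + e^{- x}.

Answer: u(x, y) = \sin{\left(y \right)} + e^{- x}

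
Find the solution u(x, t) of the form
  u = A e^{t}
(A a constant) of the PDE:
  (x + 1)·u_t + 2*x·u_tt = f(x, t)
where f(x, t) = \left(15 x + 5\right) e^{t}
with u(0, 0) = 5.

Substitute the ansatz u = A e^{t} into the left-hand side.
Derivatives of the ansatz:
  u_t = A e^{t}
  u_tt = A e^{t}
Term by term:
  (x + 1)·u_t = A x e^{t} + A e^{t}
  2*x·u_tt = 2 A x e^{t}
So the left-hand side equals
  3 A x e^{t} + A e^{t}
This must equal f(x, t) identically; expanded, f = 15 x e^{t} + 5 e^{t}.
Matching coefficients of the independent functions:
  [x e^{t}]:  3 A = 15
  [e^{t}]:  A = 5
Solving: A = 5.
Check against the point condition:
  u(0, 0) = 5  ⟹  A = 5  ✓
Hence u(x, t) = 5 e^{t}.

Answer: u(x, t) = 5 e^{t}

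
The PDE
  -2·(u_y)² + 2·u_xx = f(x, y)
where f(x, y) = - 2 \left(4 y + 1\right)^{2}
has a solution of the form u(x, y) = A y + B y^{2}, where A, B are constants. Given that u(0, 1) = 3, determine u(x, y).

Substitute the ansatz u = A y + B y^{2} into the left-hand side.
Derivatives of the ansatz:
  u_y = A + 2 B y
  u_xx = 0
Term by term:
  -2·(u_y)² = - 2 A^{2} - 8 A B y - 8 B^{2} y^{2}
  2·u_xx = 0
So the left-hand side equals
  - 2 A^{2} - 8 A B y - 8 B^{2} y^{2}
This must equal f(x, y) identically; expanded, f = - 32 y^{2} - 16 y - 2.
Matching coefficients of the independent functions:
  [constant term]:  - 2 A^{2} = -2
  [y]:  - 8 A B = -16
  [y^{2}]:  - 8 B^{2} = -32
These equations allow (A, B) = (-1, -2) or (1, 2).
Impose the point condition(s):
  u(0, 1) = 3  ⟹  A + B = 3
Only A = 1, B = 2 satisfies everything.
Hence u(x, y) = 2 y^{2} + y.

Answer: u(x, y) = 2 y^{2} + y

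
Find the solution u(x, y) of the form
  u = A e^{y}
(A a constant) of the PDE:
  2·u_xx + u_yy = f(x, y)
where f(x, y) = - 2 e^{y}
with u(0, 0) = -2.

Substitute the ansatz u = A e^{y} into the left-hand side.
Derivatives of the ansatz:
  u_xx = 0
  u_yy = A e^{y}
Term by term:
  2·u_xx = 0
  u_yy = A e^{y}
So the left-hand side equals
  A e^{y}
This must equal f(x, y) = - 2 e^{y} identically.
Matching coefficients of the independent functions:
  [e^{y}]:  A = -2
Solving: A = -2.
Check against the point condition:
  u(0, 0) = -2  ⟹  A = -2  ✓
Hence u(x, y) = - 2 e^{y}.

Answer: u(x, y) = - 2 e^{y}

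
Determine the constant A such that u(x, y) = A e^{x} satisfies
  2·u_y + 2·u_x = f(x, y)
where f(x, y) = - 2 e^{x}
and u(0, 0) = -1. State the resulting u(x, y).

Answer: u(x, y) = - e^{x}

Derivation:
Substitute the ansatz u = A e^{x} into the left-hand side.
Derivatives of the ansatz:
  u_y = 0
  u_x = A e^{x}
Term by term:
  2·u_y = 0
  2·u_x = 2 A e^{x}
So the left-hand side equals
  2 A e^{x}
This must equal f(x, y) = - 2 e^{x} identically.
Matching coefficients of the independent functions:
  [e^{x}]:  2 A = -2
Solving: A = -1.
Check against the point condition:
  u(0, 0) = -1  ⟹  A = -1  ✓
Hence u(x, y) = - e^{x}.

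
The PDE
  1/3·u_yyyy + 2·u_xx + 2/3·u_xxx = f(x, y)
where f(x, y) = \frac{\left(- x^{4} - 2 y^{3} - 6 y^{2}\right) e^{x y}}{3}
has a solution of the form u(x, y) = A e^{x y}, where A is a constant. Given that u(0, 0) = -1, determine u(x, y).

Substitute the ansatz u = A e^{x y} into the left-hand side.
Derivatives of the ansatz:
  u_yyyy = A x^{4} e^{x y}
  u_xx = A y^{2} e^{x y}
  u_xxx = A y^{3} e^{x y}
Term by term:
  1/3·u_yyyy = \frac{A x^{4} e^{x y}}{3}
  2·u_xx = 2 A y^{2} e^{x y}
  2/3·u_xxx = \frac{2 A y^{3} e^{x y}}{3}
So the left-hand side equals
  \frac{A x^{4} e^{x y}}{3} + \frac{2 A y^{3} e^{x y}}{3} + 2 A y^{2} e^{x y}
This must equal f(x, y) identically; expanded, f = - \frac{x^{4} e^{x y}}{3} - \frac{2 y^{3} e^{x y}}{3} - 2 y^{2} e^{x y}.
Matching coefficients of the independent functions:
  [x^{4} e^{x y}]:  \frac{A}{3} = - \frac{1}{3}
  [y^{2} e^{x y}]:  2 A = -2
  [y^{3} e^{x y}]:  \frac{2 A}{3} = - \frac{2}{3}
Solving: A = -1.
Check against the point condition:
  u(0, 0) = -1  ⟹  A = -1  ✓
Hence u(x, y) = - e^{x y}.

Answer: u(x, y) = - e^{x y}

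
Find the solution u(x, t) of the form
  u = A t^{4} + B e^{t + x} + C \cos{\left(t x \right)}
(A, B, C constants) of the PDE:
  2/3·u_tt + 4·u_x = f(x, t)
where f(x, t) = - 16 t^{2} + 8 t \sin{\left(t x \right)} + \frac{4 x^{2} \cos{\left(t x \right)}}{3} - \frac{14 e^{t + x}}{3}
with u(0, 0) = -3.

Substitute the ansatz u = A t^{4} + B e^{t + x} + C \cos{\left(t x \right)} into the left-hand side.
Derivatives of the ansatz:
  u_tt = 12 A t^{2} + B e^{t} e^{x} - C x^{2} \cos{\left(t x \right)}
  u_x = B e^{t} e^{x} - C t \sin{\left(t x \right)}
Term by term:
  2/3·u_tt = 8 A t^{2} + \frac{2 B e^{t} e^{x}}{3} - \frac{2 C x^{2} \cos{\left(t x \right)}}{3}
  4·u_x = 4 B e^{t} e^{x} - 4 C t \sin{\left(t x \right)}
So the left-hand side equals
  8 A t^{2} + \frac{14 B e^{t} e^{x}}{3} - 4 C t \sin{\left(t x \right)} - \frac{2 C x^{2} \cos{\left(t x \right)}}{3}
This must equal f(x, t) identically; expanded, f = - 16 t^{2} + 8 t \sin{\left(t x \right)} + \frac{4 x^{2} \cos{\left(t x \right)}}{3} - \frac{14 e^{t} e^{x}}{3}.
Matching coefficients of the independent functions:
  [t^{2}]:  8 A = -16
  [t \sin{\left(t x \right)}]:  - 4 C = 8
  [x^{2} \cos{\left(t x \right)}]:  - \frac{2 C}{3} = \frac{4}{3}
  [e^{t} e^{x}]:  \frac{14 B}{3} = - \frac{14}{3}
Solving: A = -2, B = -1, C = -2.
Check against the point condition:
  u(0, 0) = -3  ⟹  B + C = -3  ✓
Hence u(x, t) = - 2 t^{4} - e^{t + x} - 2 \cos{\left(t x \right)}.

Answer: u(x, t) = - 2 t^{4} - e^{t + x} - 2 \cos{\left(t x \right)}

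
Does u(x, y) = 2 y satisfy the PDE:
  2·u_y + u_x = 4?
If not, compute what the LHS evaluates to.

Evaluate each term of the left-hand side for u = 2 y.
Derivatives:
  u_y = 2
  u_x = 0
Terms:
  2·u_y = 4
  u_x = 0
Sum: LHS = 4
This is exactly the given right-hand side, so u is a solution.

Answer: Yes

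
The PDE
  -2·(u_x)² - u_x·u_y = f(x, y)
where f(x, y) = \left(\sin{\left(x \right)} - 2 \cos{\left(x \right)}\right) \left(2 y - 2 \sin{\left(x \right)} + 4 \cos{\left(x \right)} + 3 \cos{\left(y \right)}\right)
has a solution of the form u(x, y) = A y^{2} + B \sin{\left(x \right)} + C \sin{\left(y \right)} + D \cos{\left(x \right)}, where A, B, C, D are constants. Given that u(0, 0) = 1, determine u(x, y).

Substitute the ansatz u = A y^{2} + B \sin{\left(x \right)} + C \sin{\left(y \right)} + D \cos{\left(x \right)} into the left-hand side.
Derivatives of the ansatz:
  u_x = B \cos{\left(x \right)} - D \sin{\left(x \right)}
  u_y = 2 A y + C \cos{\left(y \right)}
Term by term:
  -2·(u_x)² = - 2 B^{2} \cos^{2}{\left(x \right)} + 4 B D \sin{\left(x \right)} \cos{\left(x \right)} - 2 D^{2} \sin^{2}{\left(x \right)}
  -u_x·u_y = - 2 A B y \cos{\left(x \right)} + 2 A D y \sin{\left(x \right)} - B C \cos{\left(x \right)} \cos{\left(y \right)} + C D \sin{\left(x \right)} \cos{\left(y \right)}
So the left-hand side equals
  - 2 A B y \cos{\left(x \right)} + 2 A D y \sin{\left(x \right)} - 2 B^{2} \cos^{2}{\left(x \right)} - B C \cos{\left(x \right)} \cos{\left(y \right)} + 4 B D \sin{\left(x \right)} \cos{\left(x \right)} + C D \sin{\left(x \right)} \cos{\left(y \right)} - 2 D^{2} \sin^{2}{\left(x \right)}
This must equal f(x, y) identically; expanded, f = 2 y \sin{\left(x \right)} - 4 y \cos{\left(x \right)} - 2 \sin^{2}{\left(x \right)} + 8 \sin{\left(x \right)} \cos{\left(x \right)} + 3 \sin{\left(x \right)} \cos{\left(y \right)} - 8 \cos^{2}{\left(x \right)} - 6 \cos{\left(x \right)} \cos{\left(y \right)}.
Matching coefficients of the independent functions:
  [y \sin{\left(x \right)}]:  2 A D = 2
  [y \cos{\left(x \right)}]:  - 2 A B = -4
  [\sin{\left(x \right)} \cos{\left(x \right)}]:  4 B D = 8
  [\sin{\left(x \right)} \cos{\left(y \right)}]:  C D = 3
  [\cos{\left(x \right)} \cos{\left(y \right)}]:  - B C = -6
  [\sin^{2}{\left(x \right)}]:  - 2 D^{2} = -2
  [\cos^{2}{\left(x \right)}]:  - 2 B^{2} = -8
These equations allow (A, B, C, D) = (-1, -2, -3, -1) or (1, 2, 3, 1).
Impose the point condition(s):
  u(0, 0) = 1  ⟹  D = 1
Only A = 1, B = 2, C = 3, D = 1 satisfies everything.
Hence u(x, y) = y^{2} + 2 \sin{\left(x \right)} + 3 \sin{\left(y \right)} + \cos{\left(x \right)}.

Answer: u(x, y) = y^{2} + 2 \sin{\left(x \right)} + 3 \sin{\left(y \right)} + \cos{\left(x \right)}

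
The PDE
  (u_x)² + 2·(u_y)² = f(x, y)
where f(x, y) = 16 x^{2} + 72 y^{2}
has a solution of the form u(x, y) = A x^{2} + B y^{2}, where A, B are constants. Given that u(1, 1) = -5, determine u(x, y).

Substitute the ansatz u = A x^{2} + B y^{2} into the left-hand side.
Derivatives of the ansatz:
  u_x = 2 A x
  u_y = 2 B y
Term by term:
  (u_x)² = 4 A^{2} x^{2}
  2·(u_y)² = 8 B^{2} y^{2}
So the left-hand side equals
  4 A^{2} x^{2} + 8 B^{2} y^{2}
This must equal f(x, y) = 16 x^{2} + 72 y^{2} identically.
Matching coefficients of the independent functions:
  [x^{2}]:  4 A^{2} = 16
  [y^{2}]:  8 B^{2} = 72
These equations allow (A, B) = (-2, -3) or (-2, 3) or (2, -3) or (2, 3).
Impose the point condition(s):
  u(1, 1) = -5  ⟹  A + B = -5
Only A = -2, B = -3 satisfies everything.
Hence u(x, y) = - 2 x^{2} - 3 y^{2}.

Answer: u(x, y) = - 2 x^{2} - 3 y^{2}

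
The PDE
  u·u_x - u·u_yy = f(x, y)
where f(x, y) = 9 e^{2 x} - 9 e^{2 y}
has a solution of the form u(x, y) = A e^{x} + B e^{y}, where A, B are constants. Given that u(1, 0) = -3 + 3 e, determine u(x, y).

Answer: u(x, y) = 3 e^{x} - 3 e^{y}

Derivation:
Substitute the ansatz u = A e^{x} + B e^{y} into the left-hand side.
Derivatives of the ansatz:
  u_x = A e^{x}
  u_yy = B e^{y}
Term by term:
  u·u_x = A^{2} e^{2 x} + A B e^{x} e^{y}
  -u·u_yy = - A B e^{x} e^{y} - B^{2} e^{2 y}
So the left-hand side equals
  A^{2} e^{2 x} - B^{2} e^{2 y}
This must equal f(x, y) = 9 e^{2 x} - 9 e^{2 y} identically.
Matching coefficients of the independent functions:
  [e^{2 x}]:  A^{2} = 9
  [e^{2 y}]:  - B^{2} = -9
These equations allow (A, B) = (-3, -3) or (-3, 3) or (3, -3) or (3, 3).
Impose the point condition(s):
  u(1, 0) = -3 + 3 e  ⟹  e A + B = -3 + 3 e
Only A = 3, B = -3 satisfies everything.
Hence u(x, y) = 3 e^{x} - 3 e^{y}.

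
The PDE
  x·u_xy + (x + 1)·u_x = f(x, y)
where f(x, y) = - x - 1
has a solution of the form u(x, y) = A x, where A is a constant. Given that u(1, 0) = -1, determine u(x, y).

Substitute the ansatz u = A x into the left-hand side.
Derivatives of the ansatz:
  u_xy = 0
  u_x = A
Term by term:
  x·u_xy = 0
  (x + 1)·u_x = A x + A
So the left-hand side equals
  A x + A
This must equal f(x, y) = - x - 1 identically.
Matching coefficients of the independent functions:
  [constant term, x]:  A = -1
Solving: A = -1.
Check against the point condition:
  u(1, 0) = -1  ⟹  A = -1  ✓
Hence u(x, y) = - x.

Answer: u(x, y) = - x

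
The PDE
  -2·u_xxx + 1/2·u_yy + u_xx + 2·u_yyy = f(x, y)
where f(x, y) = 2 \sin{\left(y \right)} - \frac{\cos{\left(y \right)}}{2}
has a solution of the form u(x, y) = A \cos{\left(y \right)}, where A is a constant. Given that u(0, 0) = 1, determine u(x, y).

Answer: u(x, y) = \cos{\left(y \right)}

Derivation:
Substitute the ansatz u = A \cos{\left(y \right)} into the left-hand side.
Derivatives of the ansatz:
  u_xxx = 0
  u_yy = - A \cos{\left(y \right)}
  u_xx = 0
  u_yyy = A \sin{\left(y \right)}
Term by term:
  -2·u_xxx = 0
  1/2·u_yy = - \frac{A \cos{\left(y \right)}}{2}
  u_xx = 0
  2·u_yyy = 2 A \sin{\left(y \right)}
So the left-hand side equals
  2 A \sin{\left(y \right)} - \frac{A \cos{\left(y \right)}}{2}
This must equal f(x, y) = 2 \sin{\left(y \right)} - \frac{\cos{\left(y \right)}}{2} identically.
Matching coefficients of the independent functions:
  [\sin{\left(y \right)}]:  2 A = 2
  [\cos{\left(y \right)}]:  - \frac{A}{2} = - \frac{1}{2}
Solving: A = 1.
Check against the point condition:
  u(0, 0) = 1  ⟹  A = 1  ✓
Hence u(x, y) = \cos{\left(y \right)}.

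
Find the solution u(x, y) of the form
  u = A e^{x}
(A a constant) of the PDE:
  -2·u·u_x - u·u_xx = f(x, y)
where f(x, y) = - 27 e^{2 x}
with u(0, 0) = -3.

Answer: u(x, y) = - 3 e^{x}

Derivation:
Substitute the ansatz u = A e^{x} into the left-hand side.
Derivatives of the ansatz:
  u_x = A e^{x}
  u_xx = A e^{x}
Term by term:
  -2·u·u_x = - 2 A^{2} e^{2 x}
  -u·u_xx = - A^{2} e^{2 x}
So the left-hand side equals
  - 3 A^{2} e^{2 x}
This must equal f(x, y) = - 27 e^{2 x} identically.
Matching coefficients of the independent functions:
  [e^{2 x}]:  - 3 A^{2} = -27
These equations allow (A) = (-3) or (3).
Impose the point condition(s):
  u(0, 0) = -3  ⟹  A = -3
Only A = -3 satisfies everything.
Hence u(x, y) = - 3 e^{x}.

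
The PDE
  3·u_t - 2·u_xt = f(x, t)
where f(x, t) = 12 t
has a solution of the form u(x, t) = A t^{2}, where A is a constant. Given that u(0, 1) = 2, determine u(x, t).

Substitute the ansatz u = A t^{2} into the left-hand side.
Derivatives of the ansatz:
  u_t = 2 A t
  u_xt = 0
Term by term:
  3·u_t = 6 A t
  -2·u_xt = 0
So the left-hand side equals
  6 A t
This must equal f(x, t) = 12 t identically.
Matching coefficients of the independent functions:
  [t]:  6 A = 12
Solving: A = 2.
Check against the point condition:
  u(0, 1) = 2  ⟹  A = 2  ✓
Hence u(x, t) = 2 t^{2}.

Answer: u(x, t) = 2 t^{2}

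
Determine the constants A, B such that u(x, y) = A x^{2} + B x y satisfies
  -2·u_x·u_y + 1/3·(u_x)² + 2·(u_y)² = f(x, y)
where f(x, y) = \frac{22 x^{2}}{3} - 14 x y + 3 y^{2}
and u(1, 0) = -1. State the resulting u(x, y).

Answer: u(x, y) = - x^{2} - 3 x y

Derivation:
Substitute the ansatz u = A x^{2} + B x y into the left-hand side.
Derivatives of the ansatz:
  u_x = 2 A x + B y
  u_y = B x
Term by term:
  -2·u_x·u_y = - 4 A B x^{2} - 2 B^{2} x y
  1/3·(u_x)² = \frac{4 A^{2} x^{2}}{3} + \frac{4 A B x y}{3} + \frac{B^{2} y^{2}}{3}
  2·(u_y)² = 2 B^{2} x^{2}
So the left-hand side equals
  \frac{4 A^{2} x^{2}}{3} - 4 A B x^{2} + \frac{4 A B x y}{3} + 2 B^{2} x^{2} - 2 B^{2} x y + \frac{B^{2} y^{2}}{3}
This must equal f(x, y) = \frac{22 x^{2}}{3} - 14 x y + 3 y^{2} identically.
Matching coefficients of the independent functions:
  [x^{2}]:  \frac{4 A^{2}}{3} - 4 A B + 2 B^{2} = \frac{22}{3}
  [y^{2}]:  \frac{B^{2}}{3} = 3
  [x y]:  \frac{4 A B}{3} - 2 B^{2} = -14
These equations allow (A, B) = (-1, -3) or (1, 3).
Impose the point condition(s):
  u(1, 0) = -1  ⟹  A = -1
Only A = -1, B = -3 satisfies everything.
Hence u(x, y) = - x^{2} - 3 x y.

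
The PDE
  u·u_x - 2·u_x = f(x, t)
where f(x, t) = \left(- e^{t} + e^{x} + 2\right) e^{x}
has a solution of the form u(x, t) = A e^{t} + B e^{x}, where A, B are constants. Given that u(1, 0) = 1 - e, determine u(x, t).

Substitute the ansatz u = A e^{t} + B e^{x} into the left-hand side.
Derivatives of the ansatz:
  u_x = B e^{x}
Term by term:
  u·u_x = A B e^{t} e^{x} + B^{2} e^{2 x}
  -2·u_x = - 2 B e^{x}
So the left-hand side equals
  A B e^{t} e^{x} + B^{2} e^{2 x} - 2 B e^{x}
This must equal f(x, t) identically; expanded, f = - e^{t} e^{x} + e^{2 x} + 2 e^{x}.
Matching coefficients of the independent functions:
  [e^{t} e^{x}]:  A B = -1
  [e^{x}]:  - 2 B = 2
  [e^{2 x}]:  B^{2} = 1
Solving: A = 1, B = -1.
Check against the point condition:
  u(1, 0) = 1 - e  ⟹  A + e B = 1 - e  ✓
Hence u(x, t) = e^{t} - e^{x}.

Answer: u(x, t) = e^{t} - e^{x}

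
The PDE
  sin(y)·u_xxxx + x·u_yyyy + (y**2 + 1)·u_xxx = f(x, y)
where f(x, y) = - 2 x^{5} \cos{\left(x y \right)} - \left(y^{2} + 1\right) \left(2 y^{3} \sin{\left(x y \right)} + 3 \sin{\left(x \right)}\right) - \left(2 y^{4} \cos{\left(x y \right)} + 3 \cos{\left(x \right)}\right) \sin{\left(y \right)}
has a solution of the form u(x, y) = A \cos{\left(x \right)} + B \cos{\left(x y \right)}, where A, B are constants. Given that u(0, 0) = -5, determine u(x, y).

Answer: u(x, y) = - 3 \cos{\left(x \right)} - 2 \cos{\left(x y \right)}

Derivation:
Substitute the ansatz u = A \cos{\left(x \right)} + B \cos{\left(x y \right)} into the left-hand side.
Derivatives of the ansatz:
  u_xxxx = A \cos{\left(x \right)} + B y^{4} \cos{\left(x y \right)}
  u_yyyy = B x^{4} \cos{\left(x y \right)}
  u_xxx = A \sin{\left(x \right)} + B y^{3} \sin{\left(x y \right)}
Term by term:
  sin(y)·u_xxxx = A \sin{\left(y \right)} \cos{\left(x \right)} + B y^{4} \sin{\left(y \right)} \cos{\left(x y \right)}
  x·u_yyyy = B x^{5} \cos{\left(x y \right)}
  (y**2 + 1)·u_xxx = A y^{2} \sin{\left(x \right)} + A \sin{\left(x \right)} + B y^{5} \sin{\left(x y \right)} + B y^{3} \sin{\left(x y \right)}
So the left-hand side equals
  A y^{2} \sin{\left(x \right)} + A \sin{\left(x \right)} + A \sin{\left(y \right)} \cos{\left(x \right)} + B x^{5} \cos{\left(x y \right)} + B y^{5} \sin{\left(x y \right)} + B y^{4} \sin{\left(y \right)} \cos{\left(x y \right)} + B y^{3} \sin{\left(x y \right)}
This must equal f(x, y) identically; expanded, f = - 2 x^{5} \cos{\left(x y \right)} - 2 y^{5} \sin{\left(x y \right)} - 2 y^{4} \sin{\left(y \right)} \cos{\left(x y \right)} - 2 y^{3} \sin{\left(x y \right)} - 3 y^{2} \sin{\left(x \right)} - 3 \sin{\left(x \right)} - 3 \sin{\left(y \right)} \cos{\left(x \right)}.
Matching coefficients of the independent functions:
  [x^{5} \cos{\left(x y \right)}, y^{3} \sin{\left(x y \right)}, y^{5} \sin{\left(x y \right)}, y^{4} \sin{\left(y \right)} \cos{\left(x y \right)}]:  B = -2
  [y^{2} \sin{\left(x \right)}, \sin{\left(y \right)} \cos{\left(x \right)}, \sin{\left(x \right)}]:  A = -3
Solving: A = -3, B = -2.
Check against the point condition:
  u(0, 0) = -5  ⟹  A + B = -5  ✓
Hence u(x, y) = - 3 \cos{\left(x \right)} - 2 \cos{\left(x y \right)}.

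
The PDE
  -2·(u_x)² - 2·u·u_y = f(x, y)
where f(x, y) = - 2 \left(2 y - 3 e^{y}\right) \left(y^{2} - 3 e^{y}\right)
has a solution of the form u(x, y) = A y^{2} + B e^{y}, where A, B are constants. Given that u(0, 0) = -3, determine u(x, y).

Answer: u(x, y) = y^{2} - 3 e^{y}

Derivation:
Substitute the ansatz u = A y^{2} + B e^{y} into the left-hand side.
Derivatives of the ansatz:
  u_x = 0
  u_y = 2 A y + B e^{y}
Term by term:
  -2·(u_x)² = 0
  -2·u·u_y = - 4 A^{2} y^{3} - 2 A B y^{2} e^{y} - 4 A B y e^{y} - 2 B^{2} e^{2 y}
So the left-hand side equals
  - 4 A^{2} y^{3} - 2 A B y^{2} e^{y} - 4 A B y e^{y} - 2 B^{2} e^{2 y}
This must equal f(x, y) identically; expanded, f = - 4 y^{3} + 6 y^{2} e^{y} + 12 y e^{y} - 18 e^{2 y}.
Matching coefficients of the independent functions:
  [y^{3}]:  - 4 A^{2} = -4
  [y e^{y}]:  - 4 A B = 12
  [y^{2} e^{y}]:  - 2 A B = 6
  [e^{2 y}]:  - 2 B^{2} = -18
These equations allow (A, B) = (-1, 3) or (1, -3).
Impose the point condition(s):
  u(0, 0) = -3  ⟹  B = -3
Only A = 1, B = -3 satisfies everything.
Hence u(x, y) = y^{2} - 3 e^{y}.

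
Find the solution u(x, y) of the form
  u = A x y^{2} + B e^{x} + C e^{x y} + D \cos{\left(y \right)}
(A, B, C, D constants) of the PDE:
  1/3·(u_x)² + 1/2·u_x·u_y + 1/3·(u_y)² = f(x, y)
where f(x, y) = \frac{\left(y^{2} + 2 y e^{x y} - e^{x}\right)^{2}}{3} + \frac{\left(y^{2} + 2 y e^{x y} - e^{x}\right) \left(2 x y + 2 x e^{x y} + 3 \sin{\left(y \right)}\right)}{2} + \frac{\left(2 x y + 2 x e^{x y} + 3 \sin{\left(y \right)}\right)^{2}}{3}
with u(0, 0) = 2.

Answer: u(x, y) = - x y^{2} + e^{x} - 2 e^{x y} + 3 \cos{\left(y \right)}

Derivation:
Substitute the ansatz u = A x y^{2} + B e^{x} + C e^{x y} + D \cos{\left(y \right)} into the left-hand side.
Derivatives of the ansatz:
  u_x = A y^{2} + B e^{x} + C y e^{x y}
  u_y = 2 A x y + C x e^{x y} - D \sin{\left(y \right)}
Term by term:
  1/3·(u_x)² = \frac{A^{2} y^{4}}{3} + \frac{2 A B y^{2} e^{x}}{3} + \frac{2 A C y^{3} e^{x y}}{3} + \frac{B^{2} e^{2 x}}{3} + \frac{2 B C y e^{x} e^{x y}}{3} + \frac{C^{2} y^{2} e^{2 x y}}{3}
  1/2·u_x·u_y = A^{2} x y^{3} + A B x y e^{x} + \frac{3 A C x y^{2} e^{x y}}{2} - \frac{A D y^{2} \sin{\left(y \right)}}{2} + \frac{B C x e^{x} e^{x y}}{2} - \frac{B D e^{x} \sin{\left(y \right)}}{2} + \frac{C^{2} x y e^{2 x y}}{2} - \frac{C D y e^{x y} \sin{\left(y \right)}}{2}
  1/3·(u_y)² = \frac{4 A^{2} x^{2} y^{2}}{3} + \frac{4 A C x^{2} y e^{x y}}{3} - \frac{4 A D x y \sin{\left(y \right)}}{3} + \frac{C^{2} x^{2} e^{2 x y}}{3} - \frac{2 C D x e^{x y} \sin{\left(y \right)}}{3} + \frac{D^{2} \sin^{2}{\left(y \right)}}{3}
So the left-hand side equals
  \frac{4 A^{2} x^{2} y^{2}}{3} + A^{2} x y^{3} + \frac{A^{2} y^{4}}{3} + A B x y e^{x} + \frac{2 A B y^{2} e^{x}}{3} + \frac{4 A C x^{2} y e^{x y}}{3} + \frac{3 A C x y^{2} e^{x y}}{2} + \frac{2 A C y^{3} e^{x y}}{3} - \frac{4 A D x y \sin{\left(y \right)}}{3} - \frac{A D y^{2} \sin{\left(y \right)}}{2} + \frac{B^{2} e^{2 x}}{3} + \frac{B C x e^{x} e^{x y}}{2} + \frac{2 B C y e^{x} e^{x y}}{3} - \frac{B D e^{x} \sin{\left(y \right)}}{2} + \frac{C^{2} x^{2} e^{2 x y}}{3} + \frac{C^{2} x y e^{2 x y}}{2} + \frac{C^{2} y^{2} e^{2 x y}}{3} - \frac{2 C D x e^{x y} \sin{\left(y \right)}}{3} - \frac{C D y e^{x y} \sin{\left(y \right)}}{2} + \frac{D^{2} \sin^{2}{\left(y \right)}}{3}
This must equal f(x, y) identically; expanded, f = \frac{4 x^{2} y^{2}}{3} + \frac{8 x^{2} y e^{x y}}{3} + \frac{4 x^{2} e^{2 x y}}{3} + x y^{3} + 3 x y^{2} e^{x y} - x y e^{x} + 2 x y e^{2 x y} + 4 x y \sin{\left(y \right)} - x e^{x} e^{x y} + 4 x e^{x y} \sin{\left(y \right)} + \frac{y^{4}}{3} + \frac{4 y^{3} e^{x y}}{3} - \frac{2 y^{2} e^{x}}{3} + \frac{4 y^{2} e^{2 x y}}{3} + \frac{3 y^{2} \sin{\left(y \right)}}{2} - \frac{4 y e^{x} e^{x y}}{3} + 3 y e^{x y} \sin{\left(y \right)} + \frac{e^{2 x}}{3} - \frac{3 e^{x} \sin{\left(y \right)}}{2} + 3 \sin^{2}{\left(y \right)}.
Matching coefficients of the independent functions:
(each divided by its leading coefficient; functions giving the same equation are listed together)
  [y^{4}, x y^{3}, x^{2} y^{2}]:  A^{2} - 1 = 0
  [x^{2} e^{2 x y}, y^{2} e^{2 x y}, x y e^{2 x y}]:  C^{2} - 4 = 0
  [y^{2} e^{x}, x y e^{x}]:  A B + 1 = 0
  [y^{2} \sin{\left(y \right)}, x y \sin{\left(y \right)}]:  A D + 3 = 0
  [y^{3} e^{x y}, x y^{2} e^{x y}, x^{2} y e^{x y}]:  A C - 2 = 0
  [e^{x} \sin{\left(y \right)}]:  B D - 3 = 0
  [x e^{x} e^{x y}, y e^{x} e^{x y}]:  B C + 2 = 0
  [x e^{x y} \sin{\left(y \right)}, y e^{x y} \sin{\left(y \right)}]:  C D + 6 = 0
  [e^{2 x}]:  B^{2} - 1 = 0
  [\sin^{2}{\left(y \right)}]:  D^{2} - 9 = 0
These equations allow (A, B, C, D) = (-1, 1, -2, 3) or (1, -1, 2, -3).
Impose the point condition(s):
  u(0, 0) = 2  ⟹  B + C + D = 2
Only A = -1, B = 1, C = -2, D = 3 satisfies everything.
Hence u(x, y) = - x y^{2} + e^{x} - 2 e^{x y} + 3 \cos{\left(y \right)}.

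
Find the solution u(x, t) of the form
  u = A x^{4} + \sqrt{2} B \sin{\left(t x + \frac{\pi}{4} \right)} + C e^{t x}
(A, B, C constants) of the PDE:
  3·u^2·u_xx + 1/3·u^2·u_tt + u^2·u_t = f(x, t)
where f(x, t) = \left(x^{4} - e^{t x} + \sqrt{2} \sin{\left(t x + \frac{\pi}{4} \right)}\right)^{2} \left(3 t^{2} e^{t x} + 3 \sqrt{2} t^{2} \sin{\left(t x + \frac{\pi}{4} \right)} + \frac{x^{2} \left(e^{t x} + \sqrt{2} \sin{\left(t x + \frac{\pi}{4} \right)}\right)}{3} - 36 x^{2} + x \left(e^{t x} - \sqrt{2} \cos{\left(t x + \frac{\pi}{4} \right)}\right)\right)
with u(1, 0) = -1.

Answer: u(x, t) = - x^{4} + e^{t x} - \sqrt{2} \sin{\left(t x + \frac{\pi}{4} \right)}

Derivation:
Substitute the ansatz u = A x^{4} + \sqrt{2} B \sin{\left(t x + \frac{\pi}{4} \right)} + C e^{t x} into the left-hand side.
Derivatives of the ansatz:
  u_xx = 12 A x^{2} - \sqrt{2} B t^{2} \sin{\left(t x + \frac{\pi}{4} \right)} + C t^{2} e^{t x}
  u_tt = - \sqrt{2} B x^{2} \sin{\left(t x + \frac{\pi}{4} \right)} + C x^{2} e^{t x}
  u_t = \sqrt{2} B x \cos{\left(t x + \frac{\pi}{4} \right)} + C x e^{t x}
Term by term:
  3·u^2·u_xx = 36 A^{3} x^{10} - 3 \sqrt{2} A^{2} B t^{2} x^{8} \sin{\left(t x + \frac{\pi}{4} \right)} + 72 \sqrt{2} A^{2} B x^{6} \sin{\left(t x + \frac{\pi}{4} \right)} + 3 A^{2} C t^{2} x^{8} e^{t x} + 72 A^{2} C x^{6} e^{t x} - 12 A B^{2} t^{2} x^{4} \sin^{2}{\left(t x + \frac{\pi}{4} \right)} + 72 A B^{2} x^{2} \sin^{2}{\left(t x + \frac{\pi}{4} \right)} + 72 \sqrt{2} A B C x^{2} e^{t x} \sin{\left(t x + \frac{\pi}{4} \right)} + 6 A C^{2} t^{2} x^{4} e^{2 t x} + 36 A C^{2} x^{2} e^{2 t x} - 6 \sqrt{2} B^{3} t^{2} \sin^{3}{\left(t x + \frac{\pi}{4} \right)} - 6 B^{2} C t^{2} e^{t x} \sin^{2}{\left(t x + \frac{\pi}{4} \right)} + 3 \sqrt{2} B C^{2} t^{2} e^{2 t x} \sin{\left(t x + \frac{\pi}{4} \right)} + 3 C^{3} t^{2} e^{3 t x}
  1/3·u^2·u_tt = - \frac{\sqrt{2} A^{2} B x^{10} \sin{\left(t x + \frac{\pi}{4} \right)}}{3} + \frac{A^{2} C x^{10} e^{t x}}{3} - \frac{4 A B^{2} x^{6} \sin^{2}{\left(t x + \frac{\pi}{4} \right)}}{3} + \frac{2 A C^{2} x^{6} e^{2 t x}}{3} - \frac{2 \sqrt{2} B^{3} x^{2} \sin^{3}{\left(t x + \frac{\pi}{4} \right)}}{3} - \frac{2 B^{2} C x^{2} e^{t x} \sin^{2}{\left(t x + \frac{\pi}{4} \right)}}{3} + \frac{\sqrt{2} B C^{2} x^{2} e^{2 t x} \sin{\left(t x + \frac{\pi}{4} \right)}}{3} + \frac{C^{3} x^{2} e^{3 t x}}{3}
  u^2·u_t = \sqrt{2} A^{2} B x^{9} \cos{\left(t x + \frac{\pi}{4} \right)} + A^{2} C x^{9} e^{t x} + 4 A B^{2} x^{5} \sin{\left(t x + \frac{\pi}{4} \right)} \cos{\left(t x + \frac{\pi}{4} \right)} + 2 \sqrt{2} A B C x^{5} e^{t x} \sin{\left(t x + \frac{\pi}{4} \right)} + 2 \sqrt{2} A B C x^{5} e^{t x} \cos{\left(t x + \frac{\pi}{4} \right)} + 2 A C^{2} x^{5} e^{2 t x} + 2 \sqrt{2} B^{3} x \sin^{2}{\left(t x + \frac{\pi}{4} \right)} \cos{\left(t x + \frac{\pi}{4} \right)} + 2 B^{2} C x e^{t x} \sin^{2}{\left(t x + \frac{\pi}{4} \right)} + 4 B^{2} C x e^{t x} \sin{\left(t x + \frac{\pi}{4} \right)} \cos{\left(t x + \frac{\pi}{4} \right)} + 2 \sqrt{2} B C^{2} x e^{2 t x} \sin{\left(t x + \frac{\pi}{4} \right)} + \sqrt{2} B C^{2} x e^{2 t x} \cos{\left(t x + \frac{\pi}{4} \right)} + C^{3} x e^{3 t x}
Sum these and collect like terms in the independent variables.
This must equal f(x, t) identically; expanded, f = 3 t^{2} x^{8} e^{t x} + 3 \sqrt{2} t^{2} x^{8} \sin{\left(t x + \frac{\pi}{4} \right)} - 6 t^{2} x^{4} e^{2 t x} + 12 t^{2} x^{4} \sin^{2}{\left(t x + \frac{\pi}{4} \right)} + 3 t^{2} e^{3 t x} - 3 \sqrt{2} t^{2} e^{2 t x} \sin{\left(t x + \frac{\pi}{4} \right)} - 6 t^{2} e^{t x} \sin^{2}{\left(t x + \frac{\pi}{4} \right)} + 6 \sqrt{2} t^{2} \sin^{3}{\left(t x + \frac{\pi}{4} \right)} + \frac{x^{10} e^{t x}}{3} + \frac{\sqrt{2} x^{10} \sin{\left(t x + \frac{\pi}{4} \right)}}{3} - 36 x^{10} + x^{9} e^{t x} - \sqrt{2} x^{9} \cos{\left(t x + \frac{\pi}{4} \right)} - \frac{2 x^{6} e^{2 t x}}{3} + 72 x^{6} e^{t x} + \frac{4 x^{6} \sin^{2}{\left(t x + \frac{\pi}{4} \right)}}{3} - 72 \sqrt{2} x^{6} \sin{\left(t x + \frac{\pi}{4} \right)} - 2 x^{5} e^{2 t x} + 2 \sqrt{2} x^{5} e^{t x} \sin{\left(t x + \frac{\pi}{4} \right)} + 2 \sqrt{2} x^{5} e^{t x} \cos{\left(t x + \frac{\pi}{4} \right)} - 4 x^{5} \sin{\left(t x + \frac{\pi}{4} \right)} \cos{\left(t x + \frac{\pi}{4} \right)} + \frac{x^{2} e^{3 t x}}{3} - \frac{\sqrt{2} x^{2} e^{2 t x} \sin{\left(t x + \frac{\pi}{4} \right)}}{3} - 36 x^{2} e^{2 t x} - \frac{2 x^{2} e^{t x} \sin^{2}{\left(t x + \frac{\pi}{4} \right)}}{3} + 72 \sqrt{2} x^{2} e^{t x} \sin{\left(t x + \frac{\pi}{4} \right)} + \frac{2 \sqrt{2} x^{2} \sin^{3}{\left(t x + \frac{\pi}{4} \right)}}{3} - 72 x^{2} \sin^{2}{\left(t x + \frac{\pi}{4} \right)} + x e^{3 t x} - 2 \sqrt{2} x e^{2 t x} \sin{\left(t x + \frac{\pi}{4} \right)} - \sqrt{2} x e^{2 t x} \cos{\left(t x + \frac{\pi}{4} \right)} + 2 x e^{t x} \sin^{2}{\left(t x + \frac{\pi}{4} \right)} + 4 x e^{t x} \sin{\left(t x + \frac{\pi}{4} \right)} \cos{\left(t x + \frac{\pi}{4} \right)} - 2 \sqrt{2} x \sin^{2}{\left(t x + \frac{\pi}{4} \right)} \cos{\left(t x + \frac{\pi}{4} \right)}.
Matching coefficients of the independent functions:
(each divided by its leading coefficient; functions giving the same equation are listed together)
  [x^{10}]:  A^{3} + 1 = 0
  [t^{2} e^{3 t x}, x e^{3 t x}, x^{2} e^{3 t x}]:  C^{3} - 1 = 0
  [x^{2} e^{2 t x}, x^{5} e^{2 t x}, x^{6} e^{2 t x}, …]:  A C^{2} + 1 = 0
  [x^{2} \sin^{2}{\left(t x + \frac{\pi}{4} \right)}, x^{6} \sin^{2}{\left(t x + \frac{\pi}{4} \right)}, t^{2} x^{4} \sin^{2}{\left(t x + \frac{\pi}{4} \right)}, …]:  A B^{2} + 1 = 0
  [x^{6} e^{t x}, x^{9} e^{t x}, x^{10} e^{t x}, …]:  A^{2} C - 1 = 0
  [\sqrt{2} t^{2} \sin^{3}{\left(t x + \frac{\pi}{4} \right)}, \sqrt{2} x^{2} \sin^{3}{\left(t x + \frac{\pi}{4} \right)}, \sqrt{2} x \sin^{2}{\left(t x + \frac{\pi}{4} \right)} \cos{\left(t x + \frac{\pi}{4} \right)}]:  B^{3} + 1 = 0
  [\sqrt{2} x^{6} \sin{\left(t x + \frac{\pi}{4} \right)}, \sqrt{2} x^{9} \cos{\left(t x + \frac{\pi}{4} \right)}, \sqrt{2} x^{10} \sin{\left(t x + \frac{\pi}{4} \right)}, …]:  A^{2} B + 1 = 0
  [t^{2} e^{t x} \sin^{2}{\left(t x + \frac{\pi}{4} \right)}, x e^{t x} \sin^{2}{\left(t x + \frac{\pi}{4} \right)}, x^{2} e^{t x} \sin^{2}{\left(t x + \frac{\pi}{4} \right)}, …]:  B^{2} C - 1 = 0
  [\sqrt{2} t^{2} e^{2 t x} \sin{\left(t x + \frac{\pi}{4} \right)}, \sqrt{2} x e^{2 t x} \sin{\left(t x + \frac{\pi}{4} \right)}, \sqrt{2} x e^{2 t x} \cos{\left(t x + \frac{\pi}{4} \right)}, …]:  B C^{2} + 1 = 0
  [\sqrt{2} x^{2} e^{t x} \sin{\left(t x + \frac{\pi}{4} \right)}, \sqrt{2} x^{5} e^{t x} \sin{\left(t x + \frac{\pi}{4} \right)}, \sqrt{2} x^{5} e^{t x} \cos{\left(t x + \frac{\pi}{4} \right)}]:  A B C - 1 = 0
Solving: A = -1, B = -1, C = 1.
Check against the point condition:
  u(1, 0) = -1  ⟹  A + B + C = -1  ✓
Hence u(x, t) = - x^{4} + e^{t x} - \sqrt{2} \sin{\left(t x + \frac{\pi}{4} \right)}.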